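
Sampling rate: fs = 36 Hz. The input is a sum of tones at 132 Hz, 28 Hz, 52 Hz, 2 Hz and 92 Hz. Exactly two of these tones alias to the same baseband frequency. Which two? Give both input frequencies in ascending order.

52 Hz, 92 Hz

fs/2 = 18 Hz.
132 Hz mod fs = 24 Hz.
24 Hz > fs/2 = 18 Hz, folds to fs − 24 Hz = 12 Hz.
28 Hz > fs/2 = 18 Hz, folds to fs − 28 Hz = 8 Hz.
52 Hz mod fs = 16 Hz.
16 Hz ≤ fs/2 = 18 Hz, appears at 16 Hz.
2 Hz ≤ fs/2 = 18 Hz, passes unchanged.
92 Hz mod fs = 20 Hz.
20 Hz > fs/2 = 18 Hz, folds to fs − 20 Hz = 16 Hz.
52 Hz and 92 Hz both map to 16 Hz.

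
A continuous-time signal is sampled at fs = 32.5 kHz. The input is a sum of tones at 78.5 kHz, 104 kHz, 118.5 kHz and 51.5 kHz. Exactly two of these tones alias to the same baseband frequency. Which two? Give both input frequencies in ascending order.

fs/2 = 16.25 kHz.
78.5 kHz mod fs = 13.5 kHz.
13.5 kHz ≤ fs/2 = 16.25 kHz, appears at 13.5 kHz.
104 kHz mod fs = 6.5 kHz.
6.5 kHz ≤ fs/2 = 16.25 kHz, appears at 6.5 kHz.
118.5 kHz mod fs = 21 kHz.
21 kHz > fs/2 = 16.25 kHz, folds to fs − 21 kHz = 11.5 kHz.
51.5 kHz mod fs = 19 kHz.
19 kHz > fs/2 = 16.25 kHz, folds to fs − 19 kHz = 13.5 kHz.
51.5 kHz and 78.5 kHz both map to 13.5 kHz.

51.5 kHz, 78.5 kHz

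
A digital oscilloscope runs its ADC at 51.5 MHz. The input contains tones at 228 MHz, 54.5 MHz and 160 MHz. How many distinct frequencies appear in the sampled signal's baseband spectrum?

fs/2 = 25.75 MHz.
228 MHz mod fs = 22 MHz.
22 MHz ≤ fs/2 = 25.75 MHz, appears at 22 MHz.
54.5 MHz mod fs = 3 MHz.
3 MHz ≤ fs/2 = 25.75 MHz, appears at 3 MHz.
160 MHz mod fs = 5.5 MHz.
5.5 MHz ≤ fs/2 = 25.75 MHz, appears at 5.5 MHz.
Distinct values: {3 MHz, 5.5 MHz, 22 MHz} → 3.

3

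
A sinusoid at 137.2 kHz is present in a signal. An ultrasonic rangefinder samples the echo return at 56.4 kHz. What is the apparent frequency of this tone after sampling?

137.2 kHz mod fs = 24.4 kHz.
24.4 kHz ≤ fs/2 = 28.2 kHz, appears at 24.4 kHz.

24.4 kHz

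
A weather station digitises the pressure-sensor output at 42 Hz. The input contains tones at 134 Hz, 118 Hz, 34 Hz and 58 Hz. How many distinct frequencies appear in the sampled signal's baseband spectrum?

2

fs/2 = 21 Hz.
134 Hz mod fs = 8 Hz.
8 Hz ≤ fs/2 = 21 Hz, appears at 8 Hz.
118 Hz mod fs = 34 Hz.
34 Hz > fs/2 = 21 Hz, folds to fs − 34 Hz = 8 Hz.
34 Hz > fs/2 = 21 Hz, folds to fs − 34 Hz = 8 Hz.
58 Hz mod fs = 16 Hz.
16 Hz ≤ fs/2 = 21 Hz, appears at 16 Hz.
Distinct values: {8 Hz, 16 Hz} → 2.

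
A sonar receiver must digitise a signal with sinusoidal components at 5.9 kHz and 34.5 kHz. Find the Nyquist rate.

69 kHz

Highest-frequency component: 34.5 kHz.
Nyquist rate = 2 × 34.5 kHz = 69 kHz.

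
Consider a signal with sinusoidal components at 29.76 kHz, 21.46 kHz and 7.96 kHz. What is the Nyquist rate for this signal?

Highest-frequency component: 29.76 kHz.
Nyquist rate = 2 × 29.76 kHz = 59.52 kHz.

59.52 kHz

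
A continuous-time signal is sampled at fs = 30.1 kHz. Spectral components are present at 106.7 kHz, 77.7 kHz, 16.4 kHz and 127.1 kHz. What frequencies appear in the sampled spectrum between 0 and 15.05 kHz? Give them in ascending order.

6.7 kHz, 12.6 kHz, 13.7 kHz

fs/2 = 15.05 kHz.
106.7 kHz mod fs = 16.4 kHz.
16.4 kHz > fs/2 = 15.05 kHz, folds to fs − 16.4 kHz = 13.7 kHz.
77.7 kHz mod fs = 17.5 kHz.
17.5 kHz > fs/2 = 15.05 kHz, folds to fs − 17.5 kHz = 12.6 kHz.
16.4 kHz > fs/2 = 15.05 kHz, folds to fs − 16.4 kHz = 13.7 kHz.
127.1 kHz mod fs = 6.7 kHz.
6.7 kHz ≤ fs/2 = 15.05 kHz, appears at 6.7 kHz.
Distinct values: {6.7 kHz, 12.6 kHz, 13.7 kHz}.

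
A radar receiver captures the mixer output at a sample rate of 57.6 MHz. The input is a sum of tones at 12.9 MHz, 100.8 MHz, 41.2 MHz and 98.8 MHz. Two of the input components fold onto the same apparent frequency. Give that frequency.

fs/2 = 28.8 MHz.
12.9 MHz ≤ fs/2 = 28.8 MHz, passes unchanged.
100.8 MHz mod fs = 43.2 MHz.
43.2 MHz > fs/2 = 28.8 MHz, folds to fs − 43.2 MHz = 14.4 MHz.
41.2 MHz > fs/2 = 28.8 MHz, folds to fs − 41.2 MHz = 16.4 MHz.
98.8 MHz mod fs = 41.2 MHz.
41.2 MHz > fs/2 = 28.8 MHz, folds to fs − 41.2 MHz = 16.4 MHz.
41.2 MHz and 98.8 MHz both map to 16.4 MHz.

16.4 MHz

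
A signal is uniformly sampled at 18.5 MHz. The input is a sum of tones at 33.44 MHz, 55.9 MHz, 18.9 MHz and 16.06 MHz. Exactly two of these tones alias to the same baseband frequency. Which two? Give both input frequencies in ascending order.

fs/2 = 9.25 MHz.
33.44 MHz mod fs = 14.94 MHz.
14.94 MHz > fs/2 = 9.25 MHz, folds to fs − 14.94 MHz = 3.56 MHz.
55.9 MHz mod fs = 0.4 MHz.
0.4 MHz ≤ fs/2 = 9.25 MHz, appears at 0.4 MHz.
18.9 MHz mod fs = 0.4 MHz.
0.4 MHz ≤ fs/2 = 9.25 MHz, appears at 0.4 MHz.
16.06 MHz > fs/2 = 9.25 MHz, folds to fs − 16.06 MHz = 2.44 MHz.
18.9 MHz and 55.9 MHz both map to 0.4 MHz.

18.9 MHz, 55.9 MHz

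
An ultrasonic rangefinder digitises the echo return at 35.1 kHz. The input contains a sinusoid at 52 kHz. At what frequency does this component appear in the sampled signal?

52 kHz mod fs = 16.9 kHz.
16.9 kHz ≤ fs/2 = 17.55 kHz, appears at 16.9 kHz.

16.9 kHz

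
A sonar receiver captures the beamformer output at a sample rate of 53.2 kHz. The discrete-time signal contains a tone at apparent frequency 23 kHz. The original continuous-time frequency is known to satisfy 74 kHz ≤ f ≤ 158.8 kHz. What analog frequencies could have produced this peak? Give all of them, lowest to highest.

Frequencies that alias to 23 kHz are k·fs ± 23 kHz for integer k ≥ 0.
k=0: 23 kHz.
k=1: 30.2 kHz, 76.2 kHz.
k=2: 83.4 kHz, 129.4 kHz.
k=3: 136.6 kHz, 182.6 kHz.
k=4: 189.8 kHz, 235.8 kHz.
Within [74 kHz, 158.8 kHz]: 76.2 kHz, 83.4 kHz, 129.4 kHz, 136.6 kHz.

76.2 kHz, 83.4 kHz, 129.4 kHz, 136.6 kHz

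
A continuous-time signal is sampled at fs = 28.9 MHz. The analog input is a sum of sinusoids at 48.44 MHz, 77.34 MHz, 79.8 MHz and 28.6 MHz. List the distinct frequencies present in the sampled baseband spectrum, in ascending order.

0.3 MHz, 6.9 MHz, 9.36 MHz

fs/2 = 14.45 MHz.
48.44 MHz mod fs = 19.54 MHz.
19.54 MHz > fs/2 = 14.45 MHz, folds to fs − 19.54 MHz = 9.36 MHz.
77.34 MHz mod fs = 19.54 MHz.
19.54 MHz > fs/2 = 14.45 MHz, folds to fs − 19.54 MHz = 9.36 MHz.
79.8 MHz mod fs = 22 MHz.
22 MHz > fs/2 = 14.45 MHz, folds to fs − 22 MHz = 6.9 MHz.
28.6 MHz > fs/2 = 14.45 MHz, folds to fs − 28.6 MHz = 0.3 MHz.
Distinct values: {0.3 MHz, 6.9 MHz, 9.36 MHz}.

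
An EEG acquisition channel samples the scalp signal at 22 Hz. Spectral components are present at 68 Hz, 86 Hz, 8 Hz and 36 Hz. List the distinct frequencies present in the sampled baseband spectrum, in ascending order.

2 Hz, 8 Hz

fs/2 = 11 Hz.
68 Hz mod fs = 2 Hz.
2 Hz ≤ fs/2 = 11 Hz, appears at 2 Hz.
86 Hz mod fs = 20 Hz.
20 Hz > fs/2 = 11 Hz, folds to fs − 20 Hz = 2 Hz.
8 Hz ≤ fs/2 = 11 Hz, passes unchanged.
36 Hz mod fs = 14 Hz.
14 Hz > fs/2 = 11 Hz, folds to fs − 14 Hz = 8 Hz.
Distinct values: {2 Hz, 8 Hz}.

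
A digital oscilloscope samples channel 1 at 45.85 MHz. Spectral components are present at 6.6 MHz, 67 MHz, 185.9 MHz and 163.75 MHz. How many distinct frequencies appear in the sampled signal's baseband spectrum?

4

fs/2 = 22.925 MHz.
6.6 MHz ≤ fs/2 = 22.925 MHz, passes unchanged.
67 MHz mod fs = 21.15 MHz.
21.15 MHz ≤ fs/2 = 22.925 MHz, appears at 21.15 MHz.
185.9 MHz mod fs = 2.5 MHz.
2.5 MHz ≤ fs/2 = 22.925 MHz, appears at 2.5 MHz.
163.75 MHz mod fs = 26.2 MHz.
26.2 MHz > fs/2 = 22.925 MHz, folds to fs − 26.2 MHz = 19.65 MHz.
Distinct values: {2.5 MHz, 6.6 MHz, 19.65 MHz, 21.15 MHz} → 4.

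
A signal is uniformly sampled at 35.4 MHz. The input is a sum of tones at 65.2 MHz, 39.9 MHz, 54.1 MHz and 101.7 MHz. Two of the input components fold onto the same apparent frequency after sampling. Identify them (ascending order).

fs/2 = 17.7 MHz.
65.2 MHz mod fs = 29.8 MHz.
29.8 MHz > fs/2 = 17.7 MHz, folds to fs − 29.8 MHz = 5.6 MHz.
39.9 MHz mod fs = 4.5 MHz.
4.5 MHz ≤ fs/2 = 17.7 MHz, appears at 4.5 MHz.
54.1 MHz mod fs = 18.7 MHz.
18.7 MHz > fs/2 = 17.7 MHz, folds to fs − 18.7 MHz = 16.7 MHz.
101.7 MHz mod fs = 30.9 MHz.
30.9 MHz > fs/2 = 17.7 MHz, folds to fs − 30.9 MHz = 4.5 MHz.
39.9 MHz and 101.7 MHz both map to 4.5 MHz.

39.9 MHz, 101.7 MHz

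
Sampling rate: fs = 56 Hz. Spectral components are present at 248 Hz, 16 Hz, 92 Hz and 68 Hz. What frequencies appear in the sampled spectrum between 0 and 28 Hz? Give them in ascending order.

fs/2 = 28 Hz.
248 Hz mod fs = 24 Hz.
24 Hz ≤ fs/2 = 28 Hz, appears at 24 Hz.
16 Hz ≤ fs/2 = 28 Hz, passes unchanged.
92 Hz mod fs = 36 Hz.
36 Hz > fs/2 = 28 Hz, folds to fs − 36 Hz = 20 Hz.
68 Hz mod fs = 12 Hz.
12 Hz ≤ fs/2 = 28 Hz, appears at 12 Hz.
Distinct values: {12 Hz, 16 Hz, 20 Hz, 24 Hz}.

12 Hz, 16 Hz, 20 Hz, 24 Hz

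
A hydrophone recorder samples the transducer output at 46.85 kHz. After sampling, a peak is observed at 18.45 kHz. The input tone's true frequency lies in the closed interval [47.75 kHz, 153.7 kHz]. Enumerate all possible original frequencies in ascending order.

65.3 kHz, 75.25 kHz, 112.15 kHz, 122.1 kHz

Frequencies that alias to 18.45 kHz are k·fs ± 18.45 kHz for integer k ≥ 0.
k=0: 18.45 kHz.
k=1: 28.4 kHz, 65.3 kHz.
k=2: 75.25 kHz, 112.15 kHz.
k=3: 122.1 kHz, 159 kHz.
k=4: 168.95 kHz, 205.85 kHz.
Within [47.75 kHz, 153.7 kHz]: 65.3 kHz, 75.25 kHz, 112.15 kHz, 122.1 kHz.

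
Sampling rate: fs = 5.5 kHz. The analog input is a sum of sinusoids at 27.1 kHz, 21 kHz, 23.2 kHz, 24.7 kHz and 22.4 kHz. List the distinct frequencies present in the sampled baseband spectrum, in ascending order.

0.4 kHz, 1 kHz, 1.2 kHz, 2.7 kHz

fs/2 = 2.75 kHz.
27.1 kHz mod fs = 5.1 kHz.
5.1 kHz > fs/2 = 2.75 kHz, folds to fs − 5.1 kHz = 0.4 kHz.
21 kHz mod fs = 4.5 kHz.
4.5 kHz > fs/2 = 2.75 kHz, folds to fs − 4.5 kHz = 1 kHz.
23.2 kHz mod fs = 1.2 kHz.
1.2 kHz ≤ fs/2 = 2.75 kHz, appears at 1.2 kHz.
24.7 kHz mod fs = 2.7 kHz.
2.7 kHz ≤ fs/2 = 2.75 kHz, appears at 2.7 kHz.
22.4 kHz mod fs = 0.4 kHz.
0.4 kHz ≤ fs/2 = 2.75 kHz, appears at 0.4 kHz.
Distinct values: {0.4 kHz, 1 kHz, 1.2 kHz, 2.7 kHz}.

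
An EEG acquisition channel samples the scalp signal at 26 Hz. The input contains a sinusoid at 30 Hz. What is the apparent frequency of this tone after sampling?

4 Hz

30 Hz mod fs = 4 Hz.
4 Hz ≤ fs/2 = 13 Hz, appears at 4 Hz.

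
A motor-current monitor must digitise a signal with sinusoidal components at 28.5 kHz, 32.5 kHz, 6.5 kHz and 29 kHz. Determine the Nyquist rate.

65 kHz

Highest-frequency component: 32.5 kHz.
Nyquist rate = 2 × 32.5 kHz = 65 kHz.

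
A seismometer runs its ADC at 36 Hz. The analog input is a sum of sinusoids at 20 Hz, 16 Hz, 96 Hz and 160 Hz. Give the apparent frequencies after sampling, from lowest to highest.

fs/2 = 18 Hz.
20 Hz > fs/2 = 18 Hz, folds to fs − 20 Hz = 16 Hz.
16 Hz ≤ fs/2 = 18 Hz, passes unchanged.
96 Hz mod fs = 24 Hz.
24 Hz > fs/2 = 18 Hz, folds to fs − 24 Hz = 12 Hz.
160 Hz mod fs = 16 Hz.
16 Hz ≤ fs/2 = 18 Hz, appears at 16 Hz.
Distinct values: {12 Hz, 16 Hz}.

12 Hz, 16 Hz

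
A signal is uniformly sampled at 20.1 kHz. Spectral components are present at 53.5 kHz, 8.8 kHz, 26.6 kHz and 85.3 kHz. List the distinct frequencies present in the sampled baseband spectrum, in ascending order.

4.9 kHz, 6.5 kHz, 6.8 kHz, 8.8 kHz

fs/2 = 10.05 kHz.
53.5 kHz mod fs = 13.3 kHz.
13.3 kHz > fs/2 = 10.05 kHz, folds to fs − 13.3 kHz = 6.8 kHz.
8.8 kHz ≤ fs/2 = 10.05 kHz, passes unchanged.
26.6 kHz mod fs = 6.5 kHz.
6.5 kHz ≤ fs/2 = 10.05 kHz, appears at 6.5 kHz.
85.3 kHz mod fs = 4.9 kHz.
4.9 kHz ≤ fs/2 = 10.05 kHz, appears at 4.9 kHz.
Distinct values: {4.9 kHz, 6.5 kHz, 6.8 kHz, 8.8 kHz}.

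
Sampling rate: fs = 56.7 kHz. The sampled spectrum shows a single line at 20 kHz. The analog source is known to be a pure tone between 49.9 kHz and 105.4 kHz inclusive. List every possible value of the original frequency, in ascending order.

76.7 kHz, 93.4 kHz

Frequencies that alias to 20 kHz are k·fs ± 20 kHz for integer k ≥ 0.
k=0: 20 kHz.
k=1: 36.7 kHz, 76.7 kHz.
k=2: 93.4 kHz, 133.4 kHz.
k=3: 150.1 kHz, 190.1 kHz.
Within [49.9 kHz, 105.4 kHz]: 76.7 kHz, 93.4 kHz.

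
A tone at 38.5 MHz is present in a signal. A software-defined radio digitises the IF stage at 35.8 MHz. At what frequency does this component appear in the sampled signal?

38.5 MHz mod fs = 2.7 MHz.
2.7 MHz ≤ fs/2 = 17.9 MHz, appears at 2.7 MHz.

2.7 MHz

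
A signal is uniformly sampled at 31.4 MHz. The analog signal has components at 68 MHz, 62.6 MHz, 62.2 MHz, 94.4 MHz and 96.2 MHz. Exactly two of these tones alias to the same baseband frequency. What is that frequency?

fs/2 = 15.7 MHz.
68 MHz mod fs = 5.2 MHz.
5.2 MHz ≤ fs/2 = 15.7 MHz, appears at 5.2 MHz.
62.6 MHz mod fs = 31.2 MHz.
31.2 MHz > fs/2 = 15.7 MHz, folds to fs − 31.2 MHz = 0.2 MHz.
62.2 MHz mod fs = 30.8 MHz.
30.8 MHz > fs/2 = 15.7 MHz, folds to fs − 30.8 MHz = 0.6 MHz.
94.4 MHz mod fs = 0.2 MHz.
0.2 MHz ≤ fs/2 = 15.7 MHz, appears at 0.2 MHz.
96.2 MHz mod fs = 2 MHz.
2 MHz ≤ fs/2 = 15.7 MHz, appears at 2 MHz.
62.6 MHz and 94.4 MHz both map to 0.2 MHz.

0.2 MHz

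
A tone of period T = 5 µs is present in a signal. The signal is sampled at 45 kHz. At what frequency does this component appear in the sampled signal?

T = 5 µs → f = 1/T = 200 kHz.
200 kHz mod fs = 20 kHz.
20 kHz ≤ fs/2 = 22.5 kHz, appears at 20 kHz.

20 kHz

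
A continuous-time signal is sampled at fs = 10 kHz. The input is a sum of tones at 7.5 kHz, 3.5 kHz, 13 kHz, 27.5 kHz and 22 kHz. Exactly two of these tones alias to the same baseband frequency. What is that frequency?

fs/2 = 5 kHz.
7.5 kHz > fs/2 = 5 kHz, folds to fs − 7.5 kHz = 2.5 kHz.
3.5 kHz ≤ fs/2 = 5 kHz, passes unchanged.
13 kHz mod fs = 3 kHz.
3 kHz ≤ fs/2 = 5 kHz, appears at 3 kHz.
27.5 kHz mod fs = 7.5 kHz.
7.5 kHz > fs/2 = 5 kHz, folds to fs − 7.5 kHz = 2.5 kHz.
22 kHz mod fs = 2 kHz.
2 kHz ≤ fs/2 = 5 kHz, appears at 2 kHz.
7.5 kHz and 27.5 kHz both map to 2.5 kHz.

2.5 kHz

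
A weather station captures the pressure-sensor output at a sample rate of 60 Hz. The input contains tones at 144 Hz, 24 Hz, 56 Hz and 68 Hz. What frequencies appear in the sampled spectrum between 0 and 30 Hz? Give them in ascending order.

fs/2 = 30 Hz.
144 Hz mod fs = 24 Hz.
24 Hz ≤ fs/2 = 30 Hz, appears at 24 Hz.
24 Hz ≤ fs/2 = 30 Hz, passes unchanged.
56 Hz > fs/2 = 30 Hz, folds to fs − 56 Hz = 4 Hz.
68 Hz mod fs = 8 Hz.
8 Hz ≤ fs/2 = 30 Hz, appears at 8 Hz.
Distinct values: {4 Hz, 8 Hz, 24 Hz}.

4 Hz, 8 Hz, 24 Hz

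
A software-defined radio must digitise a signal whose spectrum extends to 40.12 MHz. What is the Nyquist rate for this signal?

80.24 MHz

Nyquist rate = 2 × 40.12 MHz = 80.24 MHz.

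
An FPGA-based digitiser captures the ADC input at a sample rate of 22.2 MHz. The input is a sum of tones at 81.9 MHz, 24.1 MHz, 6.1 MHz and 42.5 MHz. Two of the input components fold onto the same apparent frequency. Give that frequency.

1.9 MHz

fs/2 = 11.1 MHz.
81.9 MHz mod fs = 15.3 MHz.
15.3 MHz > fs/2 = 11.1 MHz, folds to fs − 15.3 MHz = 6.9 MHz.
24.1 MHz mod fs = 1.9 MHz.
1.9 MHz ≤ fs/2 = 11.1 MHz, appears at 1.9 MHz.
6.1 MHz ≤ fs/2 = 11.1 MHz, passes unchanged.
42.5 MHz mod fs = 20.3 MHz.
20.3 MHz > fs/2 = 11.1 MHz, folds to fs − 20.3 MHz = 1.9 MHz.
24.1 MHz and 42.5 MHz both map to 1.9 MHz.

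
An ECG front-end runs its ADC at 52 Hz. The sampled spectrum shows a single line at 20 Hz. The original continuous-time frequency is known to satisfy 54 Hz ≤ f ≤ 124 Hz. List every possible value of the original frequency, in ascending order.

72 Hz, 84 Hz, 124 Hz

Frequencies that alias to 20 Hz are k·fs ± 20 Hz for integer k ≥ 0.
k=0: 20 Hz.
k=1: 32 Hz, 72 Hz.
k=2: 84 Hz, 124 Hz.
k=3: 136 Hz, 176 Hz.
Within [54 Hz, 124 Hz]: 72 Hz, 84 Hz, 124 Hz.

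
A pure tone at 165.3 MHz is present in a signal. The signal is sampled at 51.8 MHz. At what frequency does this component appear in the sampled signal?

9.9 MHz

165.3 MHz mod fs = 9.9 MHz.
9.9 MHz ≤ fs/2 = 25.9 MHz, appears at 9.9 MHz.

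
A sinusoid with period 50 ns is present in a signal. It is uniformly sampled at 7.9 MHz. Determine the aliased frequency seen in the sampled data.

T = 50 ns → f = 1/T = 20 MHz.
20 MHz mod fs = 4.2 MHz.
4.2 MHz > fs/2 = 3.95 MHz, folds to fs − 4.2 MHz = 3.7 MHz.

3.7 MHz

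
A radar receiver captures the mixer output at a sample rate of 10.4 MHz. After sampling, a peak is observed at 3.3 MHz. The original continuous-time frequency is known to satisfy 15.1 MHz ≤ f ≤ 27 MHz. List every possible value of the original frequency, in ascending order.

Frequencies that alias to 3.3 MHz are k·fs ± 3.3 MHz for integer k ≥ 0.
k=0: 3.3 MHz.
k=1: 7.1 MHz, 13.7 MHz.
k=2: 17.5 MHz, 24.1 MHz.
k=3: 27.9 MHz, 34.5 MHz.
Within [15.1 MHz, 27 MHz]: 17.5 MHz, 24.1 MHz.

17.5 MHz, 24.1 MHz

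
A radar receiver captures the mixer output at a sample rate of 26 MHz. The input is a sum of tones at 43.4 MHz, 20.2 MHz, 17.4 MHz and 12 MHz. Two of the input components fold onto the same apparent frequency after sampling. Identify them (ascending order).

17.4 MHz, 43.4 MHz

fs/2 = 13 MHz.
43.4 MHz mod fs = 17.4 MHz.
17.4 MHz > fs/2 = 13 MHz, folds to fs − 17.4 MHz = 8.6 MHz.
20.2 MHz > fs/2 = 13 MHz, folds to fs − 20.2 MHz = 5.8 MHz.
17.4 MHz > fs/2 = 13 MHz, folds to fs − 17.4 MHz = 8.6 MHz.
12 MHz ≤ fs/2 = 13 MHz, passes unchanged.
17.4 MHz and 43.4 MHz both map to 8.6 MHz.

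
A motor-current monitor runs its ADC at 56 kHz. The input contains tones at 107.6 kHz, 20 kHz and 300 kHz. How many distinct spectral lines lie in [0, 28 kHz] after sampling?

fs/2 = 28 kHz.
107.6 kHz mod fs = 51.6 kHz.
51.6 kHz > fs/2 = 28 kHz, folds to fs − 51.6 kHz = 4.4 kHz.
20 kHz ≤ fs/2 = 28 kHz, passes unchanged.
300 kHz mod fs = 20 kHz.
20 kHz ≤ fs/2 = 28 kHz, appears at 20 kHz.
Distinct values: {4.4 kHz, 20 kHz} → 2.

2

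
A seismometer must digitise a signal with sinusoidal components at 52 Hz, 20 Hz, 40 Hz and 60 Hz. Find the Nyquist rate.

Highest-frequency component: 60 Hz.
Nyquist rate = 2 × 60 Hz = 120 Hz.

120 Hz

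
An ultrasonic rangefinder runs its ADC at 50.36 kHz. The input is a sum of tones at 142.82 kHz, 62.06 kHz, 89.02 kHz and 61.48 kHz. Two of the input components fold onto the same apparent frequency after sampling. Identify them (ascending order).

fs/2 = 25.18 kHz.
142.82 kHz mod fs = 42.1 kHz.
42.1 kHz > fs/2 = 25.18 kHz, folds to fs − 42.1 kHz = 8.26 kHz.
62.06 kHz mod fs = 11.7 kHz.
11.7 kHz ≤ fs/2 = 25.18 kHz, appears at 11.7 kHz.
89.02 kHz mod fs = 38.66 kHz.
38.66 kHz > fs/2 = 25.18 kHz, folds to fs − 38.66 kHz = 11.7 kHz.
61.48 kHz mod fs = 11.12 kHz.
11.12 kHz ≤ fs/2 = 25.18 kHz, appears at 11.12 kHz.
62.06 kHz and 89.02 kHz both map to 11.7 kHz.

62.06 kHz, 89.02 kHz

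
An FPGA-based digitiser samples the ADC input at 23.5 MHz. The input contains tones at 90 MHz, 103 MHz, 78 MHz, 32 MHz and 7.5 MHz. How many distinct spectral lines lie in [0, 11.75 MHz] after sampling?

4

fs/2 = 11.75 MHz.
90 MHz mod fs = 19.5 MHz.
19.5 MHz > fs/2 = 11.75 MHz, folds to fs − 19.5 MHz = 4 MHz.
103 MHz mod fs = 9 MHz.
9 MHz ≤ fs/2 = 11.75 MHz, appears at 9 MHz.
78 MHz mod fs = 7.5 MHz.
7.5 MHz ≤ fs/2 = 11.75 MHz, appears at 7.5 MHz.
32 MHz mod fs = 8.5 MHz.
8.5 MHz ≤ fs/2 = 11.75 MHz, appears at 8.5 MHz.
7.5 MHz ≤ fs/2 = 11.75 MHz, passes unchanged.
Distinct values: {4 MHz, 7.5 MHz, 8.5 MHz, 9 MHz} → 4.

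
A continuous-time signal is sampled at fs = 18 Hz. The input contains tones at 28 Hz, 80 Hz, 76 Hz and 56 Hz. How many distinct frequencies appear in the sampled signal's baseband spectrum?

fs/2 = 9 Hz.
28 Hz mod fs = 10 Hz.
10 Hz > fs/2 = 9 Hz, folds to fs − 10 Hz = 8 Hz.
80 Hz mod fs = 8 Hz.
8 Hz ≤ fs/2 = 9 Hz, appears at 8 Hz.
76 Hz mod fs = 4 Hz.
4 Hz ≤ fs/2 = 9 Hz, appears at 4 Hz.
56 Hz mod fs = 2 Hz.
2 Hz ≤ fs/2 = 9 Hz, appears at 2 Hz.
Distinct values: {2 Hz, 4 Hz, 8 Hz} → 3.

3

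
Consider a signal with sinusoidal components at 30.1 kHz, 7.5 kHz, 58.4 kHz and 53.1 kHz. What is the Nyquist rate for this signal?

116.8 kHz

Highest-frequency component: 58.4 kHz.
Nyquist rate = 2 × 58.4 kHz = 116.8 kHz.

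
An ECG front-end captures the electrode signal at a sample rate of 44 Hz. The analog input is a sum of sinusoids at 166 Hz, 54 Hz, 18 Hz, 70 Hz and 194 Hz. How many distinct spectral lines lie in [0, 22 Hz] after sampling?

fs/2 = 22 Hz.
166 Hz mod fs = 34 Hz.
34 Hz > fs/2 = 22 Hz, folds to fs − 34 Hz = 10 Hz.
54 Hz mod fs = 10 Hz.
10 Hz ≤ fs/2 = 22 Hz, appears at 10 Hz.
18 Hz ≤ fs/2 = 22 Hz, passes unchanged.
70 Hz mod fs = 26 Hz.
26 Hz > fs/2 = 22 Hz, folds to fs − 26 Hz = 18 Hz.
194 Hz mod fs = 18 Hz.
18 Hz ≤ fs/2 = 22 Hz, appears at 18 Hz.
Distinct values: {10 Hz, 18 Hz} → 2.

2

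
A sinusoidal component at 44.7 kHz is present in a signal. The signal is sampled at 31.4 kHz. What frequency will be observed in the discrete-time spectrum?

13.3 kHz

44.7 kHz mod fs = 13.3 kHz.
13.3 kHz ≤ fs/2 = 15.7 kHz, appears at 13.3 kHz.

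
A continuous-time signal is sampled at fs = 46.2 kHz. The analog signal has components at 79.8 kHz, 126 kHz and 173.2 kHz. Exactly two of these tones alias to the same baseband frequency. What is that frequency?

12.6 kHz

fs/2 = 23.1 kHz.
79.8 kHz mod fs = 33.6 kHz.
33.6 kHz > fs/2 = 23.1 kHz, folds to fs − 33.6 kHz = 12.6 kHz.
126 kHz mod fs = 33.6 kHz.
33.6 kHz > fs/2 = 23.1 kHz, folds to fs − 33.6 kHz = 12.6 kHz.
173.2 kHz mod fs = 34.6 kHz.
34.6 kHz > fs/2 = 23.1 kHz, folds to fs − 34.6 kHz = 11.6 kHz.
79.8 kHz and 126 kHz both map to 12.6 kHz.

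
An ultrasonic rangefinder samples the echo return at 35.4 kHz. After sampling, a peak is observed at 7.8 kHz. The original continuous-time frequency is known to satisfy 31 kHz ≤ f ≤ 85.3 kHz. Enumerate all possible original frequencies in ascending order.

Frequencies that alias to 7.8 kHz are k·fs ± 7.8 kHz for integer k ≥ 0.
k=0: 7.8 kHz.
k=1: 27.6 kHz, 43.2 kHz.
k=2: 63 kHz, 78.6 kHz.
k=3: 98.4 kHz, 114 kHz.
Within [31 kHz, 85.3 kHz]: 43.2 kHz, 63 kHz, 78.6 kHz.

43.2 kHz, 63 kHz, 78.6 kHz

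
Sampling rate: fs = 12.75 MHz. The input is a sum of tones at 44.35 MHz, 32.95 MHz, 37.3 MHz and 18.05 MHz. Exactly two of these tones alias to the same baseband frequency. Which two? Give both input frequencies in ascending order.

18.05 MHz, 32.95 MHz

fs/2 = 6.375 MHz.
44.35 MHz mod fs = 6.1 MHz.
6.1 MHz ≤ fs/2 = 6.375 MHz, appears at 6.1 MHz.
32.95 MHz mod fs = 7.45 MHz.
7.45 MHz > fs/2 = 6.375 MHz, folds to fs − 7.45 MHz = 5.3 MHz.
37.3 MHz mod fs = 11.8 MHz.
11.8 MHz > fs/2 = 6.375 MHz, folds to fs − 11.8 MHz = 0.95 MHz.
18.05 MHz mod fs = 5.3 MHz.
5.3 MHz ≤ fs/2 = 6.375 MHz, appears at 5.3 MHz.
18.05 MHz and 32.95 MHz both map to 5.3 MHz.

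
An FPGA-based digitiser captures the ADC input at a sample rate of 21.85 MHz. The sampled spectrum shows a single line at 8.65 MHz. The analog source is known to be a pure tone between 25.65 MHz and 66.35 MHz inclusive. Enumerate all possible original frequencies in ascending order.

30.5 MHz, 35.05 MHz, 52.35 MHz, 56.9 MHz

Frequencies that alias to 8.65 MHz are k·fs ± 8.65 MHz for integer k ≥ 0.
k=0: 8.65 MHz.
k=1: 13.2 MHz, 30.5 MHz.
k=2: 35.05 MHz, 52.35 MHz.
k=3: 56.9 MHz, 74.2 MHz.
k=4: 78.75 MHz, 96.05 MHz.
Within [25.65 MHz, 66.35 MHz]: 30.5 MHz, 35.05 MHz, 52.35 MHz, 56.9 MHz.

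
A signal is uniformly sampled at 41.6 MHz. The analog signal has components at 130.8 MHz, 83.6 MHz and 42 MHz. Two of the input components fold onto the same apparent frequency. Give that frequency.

fs/2 = 20.8 MHz.
130.8 MHz mod fs = 6 MHz.
6 MHz ≤ fs/2 = 20.8 MHz, appears at 6 MHz.
83.6 MHz mod fs = 0.4 MHz.
0.4 MHz ≤ fs/2 = 20.8 MHz, appears at 0.4 MHz.
42 MHz mod fs = 0.4 MHz.
0.4 MHz ≤ fs/2 = 20.8 MHz, appears at 0.4 MHz.
42 MHz and 83.6 MHz both map to 0.4 MHz.

0.4 MHz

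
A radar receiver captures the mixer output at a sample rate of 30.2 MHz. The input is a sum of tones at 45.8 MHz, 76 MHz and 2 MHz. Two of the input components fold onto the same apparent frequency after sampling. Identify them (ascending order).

45.8 MHz, 76 MHz

fs/2 = 15.1 MHz.
45.8 MHz mod fs = 15.6 MHz.
15.6 MHz > fs/2 = 15.1 MHz, folds to fs − 15.6 MHz = 14.6 MHz.
76 MHz mod fs = 15.6 MHz.
15.6 MHz > fs/2 = 15.1 MHz, folds to fs − 15.6 MHz = 14.6 MHz.
2 MHz ≤ fs/2 = 15.1 MHz, passes unchanged.
45.8 MHz and 76 MHz both map to 14.6 MHz.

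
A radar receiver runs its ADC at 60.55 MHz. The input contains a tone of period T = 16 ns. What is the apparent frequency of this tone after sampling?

T = 16 ns → f = 1/T = 62.5 MHz.
62.5 MHz mod fs = 1.95 MHz.
1.95 MHz ≤ fs/2 = 30.275 MHz, appears at 1.95 MHz.

1.95 MHz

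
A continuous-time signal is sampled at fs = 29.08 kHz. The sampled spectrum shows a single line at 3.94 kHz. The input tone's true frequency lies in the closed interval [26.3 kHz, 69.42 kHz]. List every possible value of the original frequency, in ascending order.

Frequencies that alias to 3.94 kHz are k·fs ± 3.94 kHz for integer k ≥ 0.
k=0: 3.94 kHz.
k=1: 25.14 kHz, 33.02 kHz.
k=2: 54.22 kHz, 62.1 kHz.
k=3: 83.3 kHz, 91.18 kHz.
Within [26.3 kHz, 69.42 kHz]: 33.02 kHz, 54.22 kHz, 62.1 kHz.

33.02 kHz, 54.22 kHz, 62.1 kHz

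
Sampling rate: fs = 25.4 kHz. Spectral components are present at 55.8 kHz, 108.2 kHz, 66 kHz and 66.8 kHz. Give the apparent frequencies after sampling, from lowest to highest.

5 kHz, 6.6 kHz, 9.4 kHz, 10.2 kHz

fs/2 = 12.7 kHz.
55.8 kHz mod fs = 5 kHz.
5 kHz ≤ fs/2 = 12.7 kHz, appears at 5 kHz.
108.2 kHz mod fs = 6.6 kHz.
6.6 kHz ≤ fs/2 = 12.7 kHz, appears at 6.6 kHz.
66 kHz mod fs = 15.2 kHz.
15.2 kHz > fs/2 = 12.7 kHz, folds to fs − 15.2 kHz = 10.2 kHz.
66.8 kHz mod fs = 16 kHz.
16 kHz > fs/2 = 12.7 kHz, folds to fs − 16 kHz = 9.4 kHz.
Distinct values: {5 kHz, 6.6 kHz, 9.4 kHz, 10.2 kHz}.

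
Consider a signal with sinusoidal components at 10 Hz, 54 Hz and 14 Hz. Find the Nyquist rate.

Highest-frequency component: 54 Hz.
Nyquist rate = 2 × 54 Hz = 108 Hz.

108 Hz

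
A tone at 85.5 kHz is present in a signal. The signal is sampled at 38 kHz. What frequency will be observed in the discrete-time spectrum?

85.5 kHz mod fs = 9.5 kHz.
9.5 kHz ≤ fs/2 = 19 kHz, appears at 9.5 kHz.

9.5 kHz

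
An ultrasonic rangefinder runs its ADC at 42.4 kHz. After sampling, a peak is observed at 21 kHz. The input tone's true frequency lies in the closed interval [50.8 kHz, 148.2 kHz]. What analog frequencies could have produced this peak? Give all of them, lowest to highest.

Frequencies that alias to 21 kHz are k·fs ± 21 kHz for integer k ≥ 0.
k=0: 21 kHz.
k=1: 21.4 kHz, 63.4 kHz.
k=2: 63.8 kHz, 105.8 kHz.
k=3: 106.2 kHz, 148.2 kHz.
k=4: 148.6 kHz, 190.6 kHz.
Within [50.8 kHz, 148.2 kHz]: 63.4 kHz, 63.8 kHz, 105.8 kHz, 106.2 kHz, 148.2 kHz.

63.4 kHz, 63.8 kHz, 105.8 kHz, 106.2 kHz, 148.2 kHz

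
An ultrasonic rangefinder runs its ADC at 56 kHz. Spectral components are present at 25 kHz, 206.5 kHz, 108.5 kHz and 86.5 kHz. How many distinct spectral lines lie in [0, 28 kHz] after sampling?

4

fs/2 = 28 kHz.
25 kHz ≤ fs/2 = 28 kHz, passes unchanged.
206.5 kHz mod fs = 38.5 kHz.
38.5 kHz > fs/2 = 28 kHz, folds to fs − 38.5 kHz = 17.5 kHz.
108.5 kHz mod fs = 52.5 kHz.
52.5 kHz > fs/2 = 28 kHz, folds to fs − 52.5 kHz = 3.5 kHz.
86.5 kHz mod fs = 30.5 kHz.
30.5 kHz > fs/2 = 28 kHz, folds to fs − 30.5 kHz = 25.5 kHz.
Distinct values: {3.5 kHz, 17.5 kHz, 25 kHz, 25.5 kHz} → 4.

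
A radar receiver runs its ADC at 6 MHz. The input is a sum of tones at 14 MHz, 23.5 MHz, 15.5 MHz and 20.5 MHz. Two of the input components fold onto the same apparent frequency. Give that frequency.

2.5 MHz

fs/2 = 3 MHz.
14 MHz mod fs = 2 MHz.
2 MHz ≤ fs/2 = 3 MHz, appears at 2 MHz.
23.5 MHz mod fs = 5.5 MHz.
5.5 MHz > fs/2 = 3 MHz, folds to fs − 5.5 MHz = 0.5 MHz.
15.5 MHz mod fs = 3.5 MHz.
3.5 MHz > fs/2 = 3 MHz, folds to fs − 3.5 MHz = 2.5 MHz.
20.5 MHz mod fs = 2.5 MHz.
2.5 MHz ≤ fs/2 = 3 MHz, appears at 2.5 MHz.
15.5 MHz and 20.5 MHz both map to 2.5 MHz.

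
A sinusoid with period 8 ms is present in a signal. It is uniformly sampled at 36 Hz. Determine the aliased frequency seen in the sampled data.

17 Hz

T = 8 ms → f = 1/T = 125 Hz.
125 Hz mod fs = 17 Hz.
17 Hz ≤ fs/2 = 18 Hz, appears at 17 Hz.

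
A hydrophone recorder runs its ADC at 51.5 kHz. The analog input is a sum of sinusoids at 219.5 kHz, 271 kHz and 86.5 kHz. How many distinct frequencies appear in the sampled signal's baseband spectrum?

2

fs/2 = 25.75 kHz.
219.5 kHz mod fs = 13.5 kHz.
13.5 kHz ≤ fs/2 = 25.75 kHz, appears at 13.5 kHz.
271 kHz mod fs = 13.5 kHz.
13.5 kHz ≤ fs/2 = 25.75 kHz, appears at 13.5 kHz.
86.5 kHz mod fs = 35 kHz.
35 kHz > fs/2 = 25.75 kHz, folds to fs − 35 kHz = 16.5 kHz.
Distinct values: {13.5 kHz, 16.5 kHz} → 2.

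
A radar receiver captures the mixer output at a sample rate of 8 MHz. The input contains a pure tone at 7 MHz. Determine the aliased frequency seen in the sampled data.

7 MHz > fs/2 = 4 MHz, folds to fs − 7 MHz = 1 MHz.

1 MHz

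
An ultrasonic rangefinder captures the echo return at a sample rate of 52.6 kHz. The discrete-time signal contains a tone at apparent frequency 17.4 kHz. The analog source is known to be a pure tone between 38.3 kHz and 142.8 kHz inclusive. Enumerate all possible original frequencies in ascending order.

70 kHz, 87.8 kHz, 122.6 kHz, 140.4 kHz

Frequencies that alias to 17.4 kHz are k·fs ± 17.4 kHz for integer k ≥ 0.
k=0: 17.4 kHz.
k=1: 35.2 kHz, 70 kHz.
k=2: 87.8 kHz, 122.6 kHz.
k=3: 140.4 kHz, 175.2 kHz.
k=4: 193 kHz, 227.8 kHz.
Within [38.3 kHz, 142.8 kHz]: 70 kHz, 87.8 kHz, 122.6 kHz, 140.4 kHz.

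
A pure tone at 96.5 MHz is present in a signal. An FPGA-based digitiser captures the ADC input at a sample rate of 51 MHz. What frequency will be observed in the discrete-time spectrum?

5.5 MHz

96.5 MHz mod fs = 45.5 MHz.
45.5 MHz > fs/2 = 25.5 MHz, folds to fs − 45.5 MHz = 5.5 MHz.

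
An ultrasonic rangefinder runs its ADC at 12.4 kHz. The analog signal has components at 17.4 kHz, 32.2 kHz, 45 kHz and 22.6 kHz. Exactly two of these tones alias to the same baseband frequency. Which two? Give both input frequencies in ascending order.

fs/2 = 6.2 kHz.
17.4 kHz mod fs = 5 kHz.
5 kHz ≤ fs/2 = 6.2 kHz, appears at 5 kHz.
32.2 kHz mod fs = 7.4 kHz.
7.4 kHz > fs/2 = 6.2 kHz, folds to fs − 7.4 kHz = 5 kHz.
45 kHz mod fs = 7.8 kHz.
7.8 kHz > fs/2 = 6.2 kHz, folds to fs − 7.8 kHz = 4.6 kHz.
22.6 kHz mod fs = 10.2 kHz.
10.2 kHz > fs/2 = 6.2 kHz, folds to fs − 10.2 kHz = 2.2 kHz.
17.4 kHz and 32.2 kHz both map to 5 kHz.

17.4 kHz, 32.2 kHz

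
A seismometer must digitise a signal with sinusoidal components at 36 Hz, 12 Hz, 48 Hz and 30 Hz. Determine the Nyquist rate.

Highest-frequency component: 48 Hz.
Nyquist rate = 2 × 48 Hz = 96 Hz.

96 Hz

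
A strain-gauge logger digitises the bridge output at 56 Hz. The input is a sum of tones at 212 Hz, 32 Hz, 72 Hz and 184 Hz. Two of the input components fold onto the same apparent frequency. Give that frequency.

fs/2 = 28 Hz.
212 Hz mod fs = 44 Hz.
44 Hz > fs/2 = 28 Hz, folds to fs − 44 Hz = 12 Hz.
32 Hz > fs/2 = 28 Hz, folds to fs − 32 Hz = 24 Hz.
72 Hz mod fs = 16 Hz.
16 Hz ≤ fs/2 = 28 Hz, appears at 16 Hz.
184 Hz mod fs = 16 Hz.
16 Hz ≤ fs/2 = 28 Hz, appears at 16 Hz.
72 Hz and 184 Hz both map to 16 Hz.

16 Hz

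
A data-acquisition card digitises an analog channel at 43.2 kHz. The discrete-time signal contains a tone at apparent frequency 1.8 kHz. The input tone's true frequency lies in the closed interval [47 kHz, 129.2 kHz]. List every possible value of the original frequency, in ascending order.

84.6 kHz, 88.2 kHz, 127.8 kHz

Frequencies that alias to 1.8 kHz are k·fs ± 1.8 kHz for integer k ≥ 0.
k=0: 1.8 kHz.
k=1: 41.4 kHz, 45 kHz.
k=2: 84.6 kHz, 88.2 kHz.
k=3: 127.8 kHz, 131.4 kHz.
k=4: 171 kHz, 174.6 kHz.
Within [47 kHz, 129.2 kHz]: 84.6 kHz, 88.2 kHz, 127.8 kHz.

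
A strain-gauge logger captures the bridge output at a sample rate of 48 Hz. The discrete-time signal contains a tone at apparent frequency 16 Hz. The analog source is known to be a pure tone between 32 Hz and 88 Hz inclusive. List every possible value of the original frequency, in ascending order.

Frequencies that alias to 16 Hz are k·fs ± 16 Hz for integer k ≥ 0.
k=0: 16 Hz.
k=1: 32 Hz, 64 Hz.
k=2: 80 Hz, 112 Hz.
k=3: 128 Hz, 160 Hz.
Within [32 Hz, 88 Hz]: 32 Hz, 64 Hz, 80 Hz.

32 Hz, 64 Hz, 80 Hz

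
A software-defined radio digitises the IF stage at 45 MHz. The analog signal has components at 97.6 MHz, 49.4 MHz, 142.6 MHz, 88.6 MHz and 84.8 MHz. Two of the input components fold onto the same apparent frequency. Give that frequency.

7.6 MHz

fs/2 = 22.5 MHz.
97.6 MHz mod fs = 7.6 MHz.
7.6 MHz ≤ fs/2 = 22.5 MHz, appears at 7.6 MHz.
49.4 MHz mod fs = 4.4 MHz.
4.4 MHz ≤ fs/2 = 22.5 MHz, appears at 4.4 MHz.
142.6 MHz mod fs = 7.6 MHz.
7.6 MHz ≤ fs/2 = 22.5 MHz, appears at 7.6 MHz.
88.6 MHz mod fs = 43.6 MHz.
43.6 MHz > fs/2 = 22.5 MHz, folds to fs − 43.6 MHz = 1.4 MHz.
84.8 MHz mod fs = 39.8 MHz.
39.8 MHz > fs/2 = 22.5 MHz, folds to fs − 39.8 MHz = 5.2 MHz.
97.6 MHz and 142.6 MHz both map to 7.6 MHz.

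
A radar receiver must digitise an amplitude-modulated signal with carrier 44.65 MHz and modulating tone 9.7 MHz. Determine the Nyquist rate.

AM sidebands sit at fc ± fm = 34.95 MHz and 54.35 MHz.
Highest-frequency component: 54.35 MHz.
Nyquist rate = 2 × 54.35 MHz = 108.7 MHz.

108.7 MHz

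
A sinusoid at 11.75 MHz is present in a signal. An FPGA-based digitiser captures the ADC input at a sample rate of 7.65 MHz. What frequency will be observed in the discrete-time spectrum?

11.75 MHz mod fs = 4.1 MHz.
4.1 MHz > fs/2 = 3.825 MHz, folds to fs − 4.1 MHz = 3.55 MHz.

3.55 MHz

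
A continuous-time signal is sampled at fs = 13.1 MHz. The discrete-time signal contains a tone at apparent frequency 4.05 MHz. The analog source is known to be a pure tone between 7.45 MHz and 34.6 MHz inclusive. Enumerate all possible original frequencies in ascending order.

9.05 MHz, 17.15 MHz, 22.15 MHz, 30.25 MHz

Frequencies that alias to 4.05 MHz are k·fs ± 4.05 MHz for integer k ≥ 0.
k=0: 4.05 MHz.
k=1: 9.05 MHz, 17.15 MHz.
k=2: 22.15 MHz, 30.25 MHz.
k=3: 35.25 MHz, 43.35 MHz.
Within [7.45 MHz, 34.6 MHz]: 9.05 MHz, 17.15 MHz, 22.15 MHz, 30.25 MHz.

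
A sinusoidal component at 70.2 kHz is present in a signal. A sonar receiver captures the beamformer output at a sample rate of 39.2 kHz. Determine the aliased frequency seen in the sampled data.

8.2 kHz

70.2 kHz mod fs = 31 kHz.
31 kHz > fs/2 = 19.6 kHz, folds to fs − 31 kHz = 8.2 kHz.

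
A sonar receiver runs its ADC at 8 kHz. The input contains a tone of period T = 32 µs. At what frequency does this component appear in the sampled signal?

T = 32 µs → f = 1/T = 31.25 kHz.
31.25 kHz mod fs = 7.25 kHz.
7.25 kHz > fs/2 = 4 kHz, folds to fs − 7.25 kHz = 0.75 kHz.

0.75 kHz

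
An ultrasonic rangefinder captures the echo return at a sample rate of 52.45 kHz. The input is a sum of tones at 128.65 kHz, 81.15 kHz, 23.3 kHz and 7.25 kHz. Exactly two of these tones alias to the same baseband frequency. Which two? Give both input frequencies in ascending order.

fs/2 = 26.225 kHz.
128.65 kHz mod fs = 23.75 kHz.
23.75 kHz ≤ fs/2 = 26.225 kHz, appears at 23.75 kHz.
81.15 kHz mod fs = 28.7 kHz.
28.7 kHz > fs/2 = 26.225 kHz, folds to fs − 28.7 kHz = 23.75 kHz.
23.3 kHz ≤ fs/2 = 26.225 kHz, passes unchanged.
7.25 kHz ≤ fs/2 = 26.225 kHz, passes unchanged.
81.15 kHz and 128.65 kHz both map to 23.75 kHz.

81.15 kHz, 128.65 kHz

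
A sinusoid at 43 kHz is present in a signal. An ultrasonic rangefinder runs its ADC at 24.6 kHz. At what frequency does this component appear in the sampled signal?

43 kHz mod fs = 18.4 kHz.
18.4 kHz > fs/2 = 12.3 kHz, folds to fs − 18.4 kHz = 6.2 kHz.

6.2 kHz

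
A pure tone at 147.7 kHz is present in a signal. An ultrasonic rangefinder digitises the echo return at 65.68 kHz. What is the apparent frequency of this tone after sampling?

147.7 kHz mod fs = 16.34 kHz.
16.34 kHz ≤ fs/2 = 32.84 kHz, appears at 16.34 kHz.

16.34 kHz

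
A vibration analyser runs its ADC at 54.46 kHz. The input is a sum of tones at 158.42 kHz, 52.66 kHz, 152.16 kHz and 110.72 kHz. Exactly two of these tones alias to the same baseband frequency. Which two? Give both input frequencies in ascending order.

52.66 kHz, 110.72 kHz

fs/2 = 27.23 kHz.
158.42 kHz mod fs = 49.5 kHz.
49.5 kHz > fs/2 = 27.23 kHz, folds to fs − 49.5 kHz = 4.96 kHz.
52.66 kHz > fs/2 = 27.23 kHz, folds to fs − 52.66 kHz = 1.8 kHz.
152.16 kHz mod fs = 43.24 kHz.
43.24 kHz > fs/2 = 27.23 kHz, folds to fs − 43.24 kHz = 11.22 kHz.
110.72 kHz mod fs = 1.8 kHz.
1.8 kHz ≤ fs/2 = 27.23 kHz, appears at 1.8 kHz.
52.66 kHz and 110.72 kHz both map to 1.8 kHz.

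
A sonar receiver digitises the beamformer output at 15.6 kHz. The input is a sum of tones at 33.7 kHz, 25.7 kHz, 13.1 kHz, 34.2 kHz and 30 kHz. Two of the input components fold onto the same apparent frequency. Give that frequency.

fs/2 = 7.8 kHz.
33.7 kHz mod fs = 2.5 kHz.
2.5 kHz ≤ fs/2 = 7.8 kHz, appears at 2.5 kHz.
25.7 kHz mod fs = 10.1 kHz.
10.1 kHz > fs/2 = 7.8 kHz, folds to fs − 10.1 kHz = 5.5 kHz.
13.1 kHz > fs/2 = 7.8 kHz, folds to fs − 13.1 kHz = 2.5 kHz.
34.2 kHz mod fs = 3 kHz.
3 kHz ≤ fs/2 = 7.8 kHz, appears at 3 kHz.
30 kHz mod fs = 14.4 kHz.
14.4 kHz > fs/2 = 7.8 kHz, folds to fs − 14.4 kHz = 1.2 kHz.
13.1 kHz and 33.7 kHz both map to 2.5 kHz.

2.5 kHz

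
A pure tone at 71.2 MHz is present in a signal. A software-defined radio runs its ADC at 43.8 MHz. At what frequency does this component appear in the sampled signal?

16.4 MHz

71.2 MHz mod fs = 27.4 MHz.
27.4 MHz > fs/2 = 21.9 MHz, folds to fs − 27.4 MHz = 16.4 MHz.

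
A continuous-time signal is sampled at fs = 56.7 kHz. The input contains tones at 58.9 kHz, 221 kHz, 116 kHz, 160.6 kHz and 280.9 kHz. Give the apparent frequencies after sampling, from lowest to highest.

fs/2 = 28.35 kHz.
58.9 kHz mod fs = 2.2 kHz.
2.2 kHz ≤ fs/2 = 28.35 kHz, appears at 2.2 kHz.
221 kHz mod fs = 50.9 kHz.
50.9 kHz > fs/2 = 28.35 kHz, folds to fs − 50.9 kHz = 5.8 kHz.
116 kHz mod fs = 2.6 kHz.
2.6 kHz ≤ fs/2 = 28.35 kHz, appears at 2.6 kHz.
160.6 kHz mod fs = 47.2 kHz.
47.2 kHz > fs/2 = 28.35 kHz, folds to fs − 47.2 kHz = 9.5 kHz.
280.9 kHz mod fs = 54.1 kHz.
54.1 kHz > fs/2 = 28.35 kHz, folds to fs − 54.1 kHz = 2.6 kHz.
Distinct values: {2.2 kHz, 2.6 kHz, 5.8 kHz, 9.5 kHz}.

2.2 kHz, 2.6 kHz, 5.8 kHz, 9.5 kHz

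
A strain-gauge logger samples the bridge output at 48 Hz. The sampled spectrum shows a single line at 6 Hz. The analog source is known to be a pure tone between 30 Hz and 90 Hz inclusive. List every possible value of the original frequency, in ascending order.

Frequencies that alias to 6 Hz are k·fs ± 6 Hz for integer k ≥ 0.
k=0: 6 Hz.
k=1: 42 Hz, 54 Hz.
k=2: 90 Hz, 102 Hz.
k=3: 138 Hz, 150 Hz.
Within [30 Hz, 90 Hz]: 42 Hz, 54 Hz, 90 Hz.

42 Hz, 54 Hz, 90 Hz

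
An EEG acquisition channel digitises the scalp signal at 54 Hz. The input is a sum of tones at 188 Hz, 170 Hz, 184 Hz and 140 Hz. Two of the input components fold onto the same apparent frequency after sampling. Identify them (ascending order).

fs/2 = 27 Hz.
188 Hz mod fs = 26 Hz.
26 Hz ≤ fs/2 = 27 Hz, appears at 26 Hz.
170 Hz mod fs = 8 Hz.
8 Hz ≤ fs/2 = 27 Hz, appears at 8 Hz.
184 Hz mod fs = 22 Hz.
22 Hz ≤ fs/2 = 27 Hz, appears at 22 Hz.
140 Hz mod fs = 32 Hz.
32 Hz > fs/2 = 27 Hz, folds to fs − 32 Hz = 22 Hz.
140 Hz and 184 Hz both map to 22 Hz.

140 Hz, 184 Hz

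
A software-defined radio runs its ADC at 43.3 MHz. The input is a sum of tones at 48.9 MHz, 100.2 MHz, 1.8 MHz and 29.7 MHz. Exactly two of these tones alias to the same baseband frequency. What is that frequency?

13.6 MHz

fs/2 = 21.65 MHz.
48.9 MHz mod fs = 5.6 MHz.
5.6 MHz ≤ fs/2 = 21.65 MHz, appears at 5.6 MHz.
100.2 MHz mod fs = 13.6 MHz.
13.6 MHz ≤ fs/2 = 21.65 MHz, appears at 13.6 MHz.
1.8 MHz ≤ fs/2 = 21.65 MHz, passes unchanged.
29.7 MHz > fs/2 = 21.65 MHz, folds to fs − 29.7 MHz = 13.6 MHz.
29.7 MHz and 100.2 MHz both map to 13.6 MHz.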